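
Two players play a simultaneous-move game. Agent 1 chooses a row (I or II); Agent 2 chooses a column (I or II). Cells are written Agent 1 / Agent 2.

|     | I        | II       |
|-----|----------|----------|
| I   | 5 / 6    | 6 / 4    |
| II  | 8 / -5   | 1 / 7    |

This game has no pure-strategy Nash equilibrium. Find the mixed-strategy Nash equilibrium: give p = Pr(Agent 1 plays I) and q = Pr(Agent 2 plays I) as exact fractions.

Each player's mixing probability is pinned down by making the *other* player indifferent.
Agent 2 indifferent between I and II: p·6 + (1−p)·(-5) = p·4 + (1−p)·7 ⟹ (-5) + 11p = 7 + (-3)p ⟹ p = 6/7.
Agent 1 indifferent between I and II: q·5 + (1−q)·6 = q·8 + (1−q)·1 ⟹ 6 + (-1)q = 1 + 7q ⟹ q = 5/8.

p = 6/7, q = 5/8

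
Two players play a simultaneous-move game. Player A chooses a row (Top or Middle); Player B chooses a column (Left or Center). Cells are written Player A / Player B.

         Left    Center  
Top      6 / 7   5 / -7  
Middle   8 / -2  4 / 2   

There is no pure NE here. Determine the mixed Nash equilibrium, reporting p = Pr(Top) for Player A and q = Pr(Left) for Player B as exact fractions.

In a mixed NE each player is indifferent between their pure strategies, so the opponent's mix sets the indifference.
Player B indifferent between Left and Center: p·7 + (1−p)·(-2) = p·(-7) + (1−p)·2 ⟹ (-2) + 9p = 2 + (-9)p ⟹ p = 2/9.
Player A indifferent between Top and Middle: q·6 + (1−q)·5 = q·8 + (1−q)·4 ⟹ 5 + 1q = 4 + 4q ⟹ q = 1/3.

p = 2/9, q = 1/3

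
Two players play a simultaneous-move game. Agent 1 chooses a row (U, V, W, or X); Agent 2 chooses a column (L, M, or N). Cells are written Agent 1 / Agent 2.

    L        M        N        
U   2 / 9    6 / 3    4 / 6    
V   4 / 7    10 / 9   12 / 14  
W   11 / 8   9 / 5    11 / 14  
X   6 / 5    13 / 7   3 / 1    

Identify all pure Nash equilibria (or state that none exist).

A profile is a Nash equilibrium when each player is best-responding to the other.
Agent 1's best responses — vs L: W (payoff 11); vs M: X (payoff 13); vs N: V (payoff 12).
Agent 2's best responses — vs U: L (payoff 9); vs V: N (payoff 14); vs W: N (payoff 14); vs X: M (payoff 7).
Mutual best responses occur at (V, N) and (X, M); at each, neither player gains by switching.

(V, N) and (X, M)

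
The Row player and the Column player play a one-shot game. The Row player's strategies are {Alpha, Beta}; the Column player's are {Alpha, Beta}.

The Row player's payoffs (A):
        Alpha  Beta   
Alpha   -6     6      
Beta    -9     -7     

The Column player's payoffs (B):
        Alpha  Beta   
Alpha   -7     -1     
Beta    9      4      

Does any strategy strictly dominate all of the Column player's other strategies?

None

A strategy is strictly dominant if it gives the Column player a strictly higher payoff than every other strategy, against every choice by the opponent.
Alpha is not dominant: against Alpha, Beta gives -1 > -7.
Beta is not dominant: against Beta, Alpha gives 9 > 4.
No single strategy is best against every opponent action.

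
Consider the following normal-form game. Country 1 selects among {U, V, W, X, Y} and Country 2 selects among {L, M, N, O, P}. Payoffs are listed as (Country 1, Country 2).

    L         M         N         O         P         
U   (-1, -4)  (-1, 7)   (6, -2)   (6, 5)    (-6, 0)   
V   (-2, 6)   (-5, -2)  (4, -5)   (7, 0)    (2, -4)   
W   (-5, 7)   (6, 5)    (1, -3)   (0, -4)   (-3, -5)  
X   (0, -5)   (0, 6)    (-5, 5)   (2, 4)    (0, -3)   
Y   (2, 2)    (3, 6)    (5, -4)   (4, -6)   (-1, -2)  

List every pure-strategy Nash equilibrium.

Check mutual best responses: a cell is a NE iff neither player can gain by unilaterally deviating.
Country 1's best responses — vs L: Y (payoff 2); vs M: W (payoff 6); vs N: U (payoff 6); vs O: V (payoff 7); vs P: V (payoff 2).
Country 2's best responses — vs U: M (payoff 7); vs V: L (payoff 6); vs W: L (payoff 7); vs X: M (payoff 6); vs Y: M (payoff 6).
No cell has both players best-responding. For instance, Country 1's best reply to N is U, but against U Country 2 prefers M over N.

No pure-strategy Nash equilibrium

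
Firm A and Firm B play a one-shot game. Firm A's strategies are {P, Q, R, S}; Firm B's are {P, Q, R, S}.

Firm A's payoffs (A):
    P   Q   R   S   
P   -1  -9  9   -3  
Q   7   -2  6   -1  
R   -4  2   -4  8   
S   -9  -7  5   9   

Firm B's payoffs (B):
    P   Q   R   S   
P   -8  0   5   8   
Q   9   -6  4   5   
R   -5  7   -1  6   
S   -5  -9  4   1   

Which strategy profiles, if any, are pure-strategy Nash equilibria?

A profile is a Nash equilibrium when each player is best-responding to the other.
Firm A's best responses — vs P: Q (payoff 7); vs Q: R (payoff 2); vs R: P (payoff 9); vs S: S (payoff 9).
Firm B's best responses — vs P: S (payoff 8); vs Q: P (payoff 9); vs R: Q (payoff 7); vs S: R (payoff 4).
Mutual best responses occur at (Q, P) and (R, Q); at each, neither player gains by switching.

(Q, P) and (R, Q)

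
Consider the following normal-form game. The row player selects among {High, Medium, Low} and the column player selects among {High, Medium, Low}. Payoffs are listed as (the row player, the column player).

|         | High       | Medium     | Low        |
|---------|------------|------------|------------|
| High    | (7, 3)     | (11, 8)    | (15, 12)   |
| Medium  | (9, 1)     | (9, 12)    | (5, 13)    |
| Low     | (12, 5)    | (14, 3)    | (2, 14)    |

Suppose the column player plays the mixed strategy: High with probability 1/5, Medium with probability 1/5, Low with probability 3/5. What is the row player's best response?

High

Compute the row player's expected payoff from each pure strategy against the given mix.
High: (1/5)·7 + (1/5)·11 + (3/5)·15 = 63/5
Medium: (1/5)·9 + (1/5)·9 + (3/5)·5 = 33/5
Low: (1/5)·12 + (1/5)·14 + (3/5)·2 = 32/5
Highest expected payoff is 63/5, from High.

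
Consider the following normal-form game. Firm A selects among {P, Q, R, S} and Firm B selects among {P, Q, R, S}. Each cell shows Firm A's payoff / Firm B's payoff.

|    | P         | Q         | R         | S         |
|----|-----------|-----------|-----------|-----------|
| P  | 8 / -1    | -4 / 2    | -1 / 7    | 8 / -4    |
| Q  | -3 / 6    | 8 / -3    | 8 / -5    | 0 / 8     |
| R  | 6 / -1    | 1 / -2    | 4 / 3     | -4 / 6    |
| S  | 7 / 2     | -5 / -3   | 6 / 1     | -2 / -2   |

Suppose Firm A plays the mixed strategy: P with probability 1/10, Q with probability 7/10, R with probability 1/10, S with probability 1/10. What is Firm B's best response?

S

Compute Firm B's expected payoff from each pure strategy against the given mix.
P: (1/10)·(-1) + (7/10)·6 + (1/10)·(-1) + (1/10)·2 = 21/5
Q: (1/10)·2 + (7/10)·(-3) + (1/10)·(-2) + (1/10)·(-3) = -12/5
R: (1/10)·7 + (7/10)·(-5) + (1/10)·3 + (1/10)·1 = -12/5
S: (1/10)·(-4) + (7/10)·8 + (1/10)·6 + (1/10)·(-2) = 28/5
Highest expected payoff is 28/5, from S.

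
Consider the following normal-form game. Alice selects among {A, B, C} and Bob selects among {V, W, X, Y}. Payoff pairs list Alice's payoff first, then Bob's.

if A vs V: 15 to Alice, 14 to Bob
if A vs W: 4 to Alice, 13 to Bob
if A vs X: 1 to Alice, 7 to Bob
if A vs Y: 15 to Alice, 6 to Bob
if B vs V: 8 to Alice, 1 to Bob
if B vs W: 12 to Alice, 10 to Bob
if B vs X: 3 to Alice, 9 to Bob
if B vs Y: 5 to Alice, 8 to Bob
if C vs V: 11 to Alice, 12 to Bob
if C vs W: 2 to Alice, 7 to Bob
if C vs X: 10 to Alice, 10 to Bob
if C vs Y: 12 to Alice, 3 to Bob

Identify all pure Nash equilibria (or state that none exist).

(A, V) and (B, W)

Check mutual best responses: a cell is a NE iff neither player can gain by unilaterally deviating.
Alice's best responses — vs V: A (payoff 15); vs W: B (payoff 12); vs X: C (payoff 10); vs Y: A (payoff 15).
Bob's best responses — vs A: V (payoff 14); vs B: W (payoff 10); vs C: V (payoff 12).
Mutual best responses occur at (A, V) and (B, W); at each, neither player gains by switching.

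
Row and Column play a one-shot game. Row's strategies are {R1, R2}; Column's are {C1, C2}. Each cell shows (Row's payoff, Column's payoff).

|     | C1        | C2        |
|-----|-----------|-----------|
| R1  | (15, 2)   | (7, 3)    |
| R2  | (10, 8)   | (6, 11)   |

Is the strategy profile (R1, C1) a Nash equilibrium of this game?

Holding Column at C1: Row gets 15 from R1, versus 10 from R2. No profitable deviation for Row.
Holding Row at R1: Column gets 2 from C1 but could get 3 by switching to C2. Column has a profitable deviation.

No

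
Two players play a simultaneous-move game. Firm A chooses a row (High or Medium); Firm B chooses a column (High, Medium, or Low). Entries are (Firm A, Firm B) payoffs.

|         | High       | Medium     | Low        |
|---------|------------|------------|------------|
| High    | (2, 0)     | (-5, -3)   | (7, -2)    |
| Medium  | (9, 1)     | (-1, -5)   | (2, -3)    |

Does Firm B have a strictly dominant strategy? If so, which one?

High

A strategy is strictly dominant if it gives Firm B a strictly higher payoff than every other strategy, against every choice by the opponent.
High strictly dominates: vs High: 0 > each of {-3, -2}; vs Medium: 1 > each of {-5, -3}.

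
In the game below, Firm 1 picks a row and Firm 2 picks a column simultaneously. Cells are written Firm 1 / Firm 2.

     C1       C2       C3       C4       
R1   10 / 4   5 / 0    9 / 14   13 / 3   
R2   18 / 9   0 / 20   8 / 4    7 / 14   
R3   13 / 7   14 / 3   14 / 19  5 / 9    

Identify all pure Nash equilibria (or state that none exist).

Check mutual best responses: a cell is a NE iff neither player can gain by unilaterally deviating.
Firm 1's best responses — vs C1: R2 (payoff 18); vs C2: R3 (payoff 14); vs C3: R3 (payoff 14); vs C4: R1 (payoff 13).
Firm 2's best responses — vs R1: C3 (payoff 14); vs R2: C2 (payoff 20); vs R3: C3 (payoff 19).
The only mutual best response is (R3, C3); neither player gains by switching there.

(R3, C3)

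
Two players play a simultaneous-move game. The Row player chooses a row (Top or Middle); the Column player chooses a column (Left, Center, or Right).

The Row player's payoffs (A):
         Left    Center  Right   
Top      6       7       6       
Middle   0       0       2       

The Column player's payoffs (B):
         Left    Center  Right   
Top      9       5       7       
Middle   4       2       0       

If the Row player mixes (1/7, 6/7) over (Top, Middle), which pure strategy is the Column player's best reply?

Left

Compute the Column player's expected payoff from each pure strategy against the given mix.
Left: (1/7)·9 + (6/7)·4 = 33/7
Center: (1/7)·5 + (6/7)·2 = 17/7
Right: (1/7)·7 + (6/7)·0 = 1
Highest expected payoff is 33/7, from Left.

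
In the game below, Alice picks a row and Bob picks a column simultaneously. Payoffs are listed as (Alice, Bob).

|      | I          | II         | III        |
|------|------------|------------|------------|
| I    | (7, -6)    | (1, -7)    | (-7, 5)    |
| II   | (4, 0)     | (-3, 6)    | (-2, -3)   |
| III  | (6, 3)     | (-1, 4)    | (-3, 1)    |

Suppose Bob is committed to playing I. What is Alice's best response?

I

With Bob fixed at I, Alice's payoffs are: I → 7, II → 4, III → 6.
The maximum is 7, achieved by I.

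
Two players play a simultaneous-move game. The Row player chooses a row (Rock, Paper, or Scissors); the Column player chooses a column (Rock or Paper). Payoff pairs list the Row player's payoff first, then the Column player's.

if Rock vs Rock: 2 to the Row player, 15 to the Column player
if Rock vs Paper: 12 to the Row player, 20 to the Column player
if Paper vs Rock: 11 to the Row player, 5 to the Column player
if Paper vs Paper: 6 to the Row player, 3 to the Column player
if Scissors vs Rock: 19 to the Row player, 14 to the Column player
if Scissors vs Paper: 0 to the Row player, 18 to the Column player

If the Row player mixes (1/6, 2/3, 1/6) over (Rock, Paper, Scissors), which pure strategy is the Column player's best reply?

Paper

The Column player's best reply maximizes expected payoff against the mix.
Rock: (1/6)·15 + (2/3)·5 + (1/6)·14 = 49/6
Paper: (1/6)·20 + (2/3)·3 + (1/6)·18 = 25/3
Highest expected payoff is 25/3, from Paper.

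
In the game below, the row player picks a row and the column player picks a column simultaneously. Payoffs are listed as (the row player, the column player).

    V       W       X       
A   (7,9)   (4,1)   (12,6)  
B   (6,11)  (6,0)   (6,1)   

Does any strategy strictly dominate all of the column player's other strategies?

A strategy is strictly dominant if it gives the column player a strictly higher payoff than every other strategy, against every choice by the opponent.
V strictly dominates: vs A: 9 > each of {1, 6}; vs B: 11 > each of {0, 1}.

V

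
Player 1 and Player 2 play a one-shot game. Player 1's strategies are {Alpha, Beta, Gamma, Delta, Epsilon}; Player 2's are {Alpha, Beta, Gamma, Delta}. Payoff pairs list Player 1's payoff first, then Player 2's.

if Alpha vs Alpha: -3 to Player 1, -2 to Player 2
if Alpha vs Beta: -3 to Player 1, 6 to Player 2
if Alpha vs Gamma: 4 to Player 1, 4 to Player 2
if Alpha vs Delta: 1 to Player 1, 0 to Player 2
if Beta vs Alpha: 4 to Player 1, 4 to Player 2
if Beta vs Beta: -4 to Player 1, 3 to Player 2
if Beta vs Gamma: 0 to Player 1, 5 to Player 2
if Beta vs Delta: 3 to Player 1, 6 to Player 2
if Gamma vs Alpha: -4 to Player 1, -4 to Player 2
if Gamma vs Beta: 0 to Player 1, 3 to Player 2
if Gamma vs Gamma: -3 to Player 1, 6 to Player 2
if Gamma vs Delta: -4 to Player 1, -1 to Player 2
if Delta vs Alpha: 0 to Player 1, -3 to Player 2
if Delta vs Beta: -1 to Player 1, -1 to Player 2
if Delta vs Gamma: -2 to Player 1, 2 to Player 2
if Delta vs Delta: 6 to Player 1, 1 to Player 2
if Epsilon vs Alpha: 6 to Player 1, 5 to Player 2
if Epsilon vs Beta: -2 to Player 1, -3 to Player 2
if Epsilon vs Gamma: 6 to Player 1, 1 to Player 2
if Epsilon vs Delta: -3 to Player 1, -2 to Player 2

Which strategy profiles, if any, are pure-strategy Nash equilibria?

A profile is a Nash equilibrium when each player is best-responding to the other.
Player 1's best responses — vs Alpha: Epsilon (payoff 6); vs Beta: Gamma (payoff 0); vs Gamma: Epsilon (payoff 6); vs Delta: Delta (payoff 6).
Player 2's best responses — vs Alpha: Beta (payoff 6); vs Beta: Delta (payoff 6); vs Gamma: Gamma (payoff 6); vs Delta: Gamma (payoff 2); vs Epsilon: Alpha (payoff 5).
The only mutual best response is (Epsilon, Alpha); neither player gains by switching there.

(Epsilon, Alpha)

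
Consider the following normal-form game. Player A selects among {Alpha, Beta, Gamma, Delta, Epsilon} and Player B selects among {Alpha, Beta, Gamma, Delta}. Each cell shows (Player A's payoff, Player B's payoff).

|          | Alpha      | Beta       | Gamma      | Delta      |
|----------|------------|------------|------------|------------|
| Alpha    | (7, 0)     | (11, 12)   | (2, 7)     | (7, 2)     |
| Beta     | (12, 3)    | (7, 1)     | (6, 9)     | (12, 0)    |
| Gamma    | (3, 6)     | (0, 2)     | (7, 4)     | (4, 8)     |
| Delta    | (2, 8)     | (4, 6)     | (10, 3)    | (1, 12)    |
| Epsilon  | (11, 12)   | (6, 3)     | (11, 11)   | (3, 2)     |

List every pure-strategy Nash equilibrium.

(Alpha, Beta)

A profile is a Nash equilibrium when each player is best-responding to the other.
Player A's best responses — vs Alpha: Beta (payoff 12); vs Beta: Alpha (payoff 11); vs Gamma: Epsilon (payoff 11); vs Delta: Beta (payoff 12).
Player B's best responses — vs Alpha: Beta (payoff 12); vs Beta: Gamma (payoff 9); vs Gamma: Delta (payoff 8); vs Delta: Delta (payoff 12); vs Epsilon: Alpha (payoff 12).
The only mutual best response is (Alpha, Beta); neither player gains by switching there.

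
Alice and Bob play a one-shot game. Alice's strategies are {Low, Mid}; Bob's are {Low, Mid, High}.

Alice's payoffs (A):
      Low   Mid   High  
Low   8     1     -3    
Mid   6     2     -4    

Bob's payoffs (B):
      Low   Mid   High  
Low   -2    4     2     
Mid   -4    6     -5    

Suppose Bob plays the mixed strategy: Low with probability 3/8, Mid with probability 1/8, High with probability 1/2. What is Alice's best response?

Low

Alice's best reply maximizes expected payoff against the mix.
Low: (3/8)·8 + (1/8)·1 + (1/2)·(-3) = 13/8
Mid: (3/8)·6 + (1/8)·2 + (1/2)·(-4) = 1/2
Highest expected payoff is 13/8, from Low.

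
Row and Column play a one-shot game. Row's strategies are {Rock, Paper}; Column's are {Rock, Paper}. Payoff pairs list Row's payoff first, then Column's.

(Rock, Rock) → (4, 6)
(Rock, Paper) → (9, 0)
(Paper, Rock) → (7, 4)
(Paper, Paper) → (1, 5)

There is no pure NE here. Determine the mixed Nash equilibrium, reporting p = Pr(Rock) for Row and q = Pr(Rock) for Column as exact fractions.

Each player's mixing probability is pinned down by making the *other* player indifferent.
Column indifferent between Rock and Paper: p·6 + (1−p)·4 = p·0 + (1−p)·5 ⟹ 4 + 2p = 5 + (-5)p ⟹ p = 1/7.
Row indifferent between Rock and Paper: q·4 + (1−q)·9 = q·7 + (1−q)·1 ⟹ 9 + (-5)q = 1 + 6q ⟹ q = 8/11.

p = 1/7, q = 8/11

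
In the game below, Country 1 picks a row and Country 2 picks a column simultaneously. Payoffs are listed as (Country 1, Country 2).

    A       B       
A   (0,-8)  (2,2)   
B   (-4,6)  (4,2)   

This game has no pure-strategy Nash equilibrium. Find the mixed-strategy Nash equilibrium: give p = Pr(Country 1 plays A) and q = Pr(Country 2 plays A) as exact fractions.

In a mixed NE each player is indifferent between their pure strategies, so the opponent's mix sets the indifference.
Country 2 indifferent between A and B: p·(-8) + (1−p)·6 = p·2 + (1−p)·2 ⟹ 6 + (-14)p = 2 + 0p ⟹ p = 2/7.
Country 1 indifferent between A and B: q·0 + (1−q)·2 = q·(-4) + (1−q)·4 ⟹ 2 + (-2)q = 4 + (-8)q ⟹ q = 1/3.

p = 2/7, q = 1/3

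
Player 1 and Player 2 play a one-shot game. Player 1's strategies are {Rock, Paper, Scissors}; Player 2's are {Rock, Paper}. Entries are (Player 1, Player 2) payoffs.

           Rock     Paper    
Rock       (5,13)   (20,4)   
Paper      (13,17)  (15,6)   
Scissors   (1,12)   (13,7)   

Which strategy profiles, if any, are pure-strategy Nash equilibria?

Find each player's best response to every opponent strategy; NE are the intersections.
Player 1's best responses — vs Rock: Paper (payoff 13); vs Paper: Rock (payoff 20).
Player 2's best responses — vs Rock: Rock (payoff 13); vs Paper: Rock (payoff 17); vs Scissors: Rock (payoff 12).
The only mutual best response is (Paper, Rock); neither player gains by switching there.

(Paper, Rock)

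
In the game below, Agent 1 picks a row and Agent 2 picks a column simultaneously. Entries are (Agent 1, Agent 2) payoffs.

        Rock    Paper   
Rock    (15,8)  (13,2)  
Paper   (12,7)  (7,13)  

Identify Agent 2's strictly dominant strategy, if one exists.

None

Check whether one of Agent 2's strategies beats all alternatives regardless of what the opponent does.
Rock is not dominant: against Paper, Paper gives 13 > 7.
Paper is not dominant: against Rock, Rock gives 8 > 2.
No single strategy is best against every opponent action.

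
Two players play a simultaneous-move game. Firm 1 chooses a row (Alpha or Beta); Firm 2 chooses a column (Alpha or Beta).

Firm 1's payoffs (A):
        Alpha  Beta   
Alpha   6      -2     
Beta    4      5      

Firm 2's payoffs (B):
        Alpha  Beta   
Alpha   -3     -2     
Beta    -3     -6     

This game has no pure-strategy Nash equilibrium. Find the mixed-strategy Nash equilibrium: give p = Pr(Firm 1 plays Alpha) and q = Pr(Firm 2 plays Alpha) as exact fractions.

Each player's mixing probability is pinned down by making the *other* player indifferent.
Firm 2 indifferent between Alpha and Beta: p·(-3) + (1−p)·(-3) = p·(-2) + (1−p)·(-6) ⟹ (-3) + 0p = (-6) + 4p ⟹ p = 3/4.
Firm 1 indifferent between Alpha and Beta: q·6 + (1−q)·(-2) = q·4 + (1−q)·5 ⟹ (-2) + 8q = 5 + (-1)q ⟹ q = 7/9.

p = 3/4, q = 7/9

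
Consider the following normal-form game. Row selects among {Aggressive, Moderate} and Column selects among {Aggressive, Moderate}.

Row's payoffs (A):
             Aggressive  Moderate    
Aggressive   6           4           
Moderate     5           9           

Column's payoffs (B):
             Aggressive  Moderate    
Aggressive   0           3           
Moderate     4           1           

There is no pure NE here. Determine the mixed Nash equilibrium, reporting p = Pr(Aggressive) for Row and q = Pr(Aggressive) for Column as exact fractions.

p = 1/2, q = 5/6

In a mixed NE each player is indifferent between their pure strategies, so the opponent's mix sets the indifference.
Column indifferent between Aggressive and Moderate: p·0 + (1−p)·4 = p·3 + (1−p)·1 ⟹ 4 + (-4)p = 1 + 2p ⟹ p = 1/2.
Row indifferent between Aggressive and Moderate: q·6 + (1−q)·4 = q·5 + (1−q)·9 ⟹ 4 + 2q = 9 + (-4)q ⟹ q = 5/6.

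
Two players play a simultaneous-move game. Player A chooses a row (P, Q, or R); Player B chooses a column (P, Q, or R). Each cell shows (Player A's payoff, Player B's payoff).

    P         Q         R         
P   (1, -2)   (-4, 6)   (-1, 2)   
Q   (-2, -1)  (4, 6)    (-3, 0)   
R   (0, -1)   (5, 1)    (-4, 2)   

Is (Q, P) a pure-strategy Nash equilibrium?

Holding Player B at P: Player A gets -2 from Q but could get 1 by switching to P. Player A has a profitable deviation.

No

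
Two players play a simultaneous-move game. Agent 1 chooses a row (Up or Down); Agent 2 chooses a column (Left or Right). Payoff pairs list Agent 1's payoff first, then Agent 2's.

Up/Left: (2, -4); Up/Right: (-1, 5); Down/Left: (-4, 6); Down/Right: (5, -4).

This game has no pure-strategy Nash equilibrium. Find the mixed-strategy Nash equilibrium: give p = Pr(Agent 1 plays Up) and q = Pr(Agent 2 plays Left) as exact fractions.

p = 10/19, q = 1/2

Each player's mixing probability is pinned down by making the *other* player indifferent.
Agent 2 indifferent between Left and Right: p·(-4) + (1−p)·6 = p·5 + (1−p)·(-4) ⟹ 6 + (-10)p = (-4) + 9p ⟹ p = 10/19.
Agent 1 indifferent between Up and Down: q·2 + (1−q)·(-1) = q·(-4) + (1−q)·5 ⟹ (-1) + 3q = 5 + (-9)q ⟹ q = 1/2.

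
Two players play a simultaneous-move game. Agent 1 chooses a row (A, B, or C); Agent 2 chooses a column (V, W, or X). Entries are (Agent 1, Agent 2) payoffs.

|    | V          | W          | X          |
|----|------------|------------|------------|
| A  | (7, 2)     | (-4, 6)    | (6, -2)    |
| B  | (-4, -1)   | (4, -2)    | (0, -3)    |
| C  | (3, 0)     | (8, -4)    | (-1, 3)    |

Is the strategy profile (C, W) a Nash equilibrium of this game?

Holding Agent 2 at W: Agent 1 gets 8 from C, versus -4 from A, 4 from B. No profitable deviation for Agent 1.
Holding Agent 1 at C: Agent 2 gets -4 from W but could get 3 by switching to X. Agent 2 has a profitable deviation.

No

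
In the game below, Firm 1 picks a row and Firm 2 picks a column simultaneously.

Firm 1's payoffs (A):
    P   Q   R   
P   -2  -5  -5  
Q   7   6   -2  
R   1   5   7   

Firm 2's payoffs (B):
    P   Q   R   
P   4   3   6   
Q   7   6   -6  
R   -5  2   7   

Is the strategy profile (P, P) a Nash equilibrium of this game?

Holding Firm 2 at P: Firm 1 gets -2 from P but could get 7 by switching to Q. Firm 1 has a profitable deviation.

No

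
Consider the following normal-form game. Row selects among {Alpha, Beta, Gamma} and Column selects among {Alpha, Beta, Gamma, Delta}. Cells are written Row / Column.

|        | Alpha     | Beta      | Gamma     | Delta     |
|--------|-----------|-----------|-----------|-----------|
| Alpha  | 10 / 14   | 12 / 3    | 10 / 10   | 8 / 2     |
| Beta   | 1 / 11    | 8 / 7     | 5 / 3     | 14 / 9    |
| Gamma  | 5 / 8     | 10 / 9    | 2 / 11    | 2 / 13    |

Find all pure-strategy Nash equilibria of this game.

Check mutual best responses: a cell is a NE iff neither player can gain by unilaterally deviating.
Row's best responses — vs Alpha: Alpha (payoff 10); vs Beta: Alpha (payoff 12); vs Gamma: Alpha (payoff 10); vs Delta: Beta (payoff 14).
Column's best responses — vs Alpha: Alpha (payoff 14); vs Beta: Alpha (payoff 11); vs Gamma: Delta (payoff 13).
The only mutual best response is (Alpha, Alpha); neither player gains by switching there.

(Alpha, Alpha)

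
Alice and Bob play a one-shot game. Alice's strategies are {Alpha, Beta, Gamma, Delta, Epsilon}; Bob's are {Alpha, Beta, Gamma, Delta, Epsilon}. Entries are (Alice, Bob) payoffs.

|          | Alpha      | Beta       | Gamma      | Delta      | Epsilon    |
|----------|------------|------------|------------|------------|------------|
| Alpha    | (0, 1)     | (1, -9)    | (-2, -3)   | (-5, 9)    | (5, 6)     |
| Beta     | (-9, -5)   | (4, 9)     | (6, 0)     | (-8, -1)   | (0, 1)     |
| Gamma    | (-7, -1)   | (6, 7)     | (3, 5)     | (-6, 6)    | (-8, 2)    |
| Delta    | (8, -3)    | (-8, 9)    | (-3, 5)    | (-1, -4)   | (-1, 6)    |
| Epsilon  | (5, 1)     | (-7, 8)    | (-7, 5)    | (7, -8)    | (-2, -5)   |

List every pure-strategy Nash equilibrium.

(Gamma, Beta)

Check mutual best responses: a cell is a NE iff neither player can gain by unilaterally deviating.
Alice's best responses — vs Alpha: Delta (payoff 8); vs Beta: Gamma (payoff 6); vs Gamma: Beta (payoff 6); vs Delta: Epsilon (payoff 7); vs Epsilon: Alpha (payoff 5).
Bob's best responses — vs Alpha: Delta (payoff 9); vs Beta: Beta (payoff 9); vs Gamma: Beta (payoff 7); vs Delta: Beta (payoff 9); vs Epsilon: Beta (payoff 8).
The only mutual best response is (Gamma, Beta); neither player gains by switching there.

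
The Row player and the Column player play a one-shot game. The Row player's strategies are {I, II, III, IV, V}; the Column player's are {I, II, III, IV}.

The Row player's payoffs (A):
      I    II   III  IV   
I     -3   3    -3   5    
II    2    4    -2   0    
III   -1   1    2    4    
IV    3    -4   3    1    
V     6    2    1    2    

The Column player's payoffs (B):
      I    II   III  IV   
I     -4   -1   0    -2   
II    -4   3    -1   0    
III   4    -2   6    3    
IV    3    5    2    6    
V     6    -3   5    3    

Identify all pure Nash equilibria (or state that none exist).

(II, II) and (V, I)

Check mutual best responses: a cell is a NE iff neither player can gain by unilaterally deviating.
The Row player's best responses — vs I: V (payoff 6); vs II: II (payoff 4); vs III: IV (payoff 3); vs IV: I (payoff 5).
The Column player's best responses — vs I: III (payoff 0); vs II: II (payoff 3); vs III: III (payoff 6); vs IV: IV (payoff 6); vs V: I (payoff 6).
Mutual best responses occur at (II, II) and (V, I); at each, neither player gains by switching.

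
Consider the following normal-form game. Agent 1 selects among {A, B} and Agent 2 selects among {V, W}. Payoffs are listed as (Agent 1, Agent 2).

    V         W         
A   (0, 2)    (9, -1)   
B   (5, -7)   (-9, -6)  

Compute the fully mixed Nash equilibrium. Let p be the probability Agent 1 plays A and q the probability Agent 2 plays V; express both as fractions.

p = 1/4, q = 18/23

In a mixed NE each player is indifferent between their pure strategies, so the opponent's mix sets the indifference.
Agent 2 indifferent between V and W: p·2 + (1−p)·(-7) = p·(-1) + (1−p)·(-6) ⟹ (-7) + 9p = (-6) + 5p ⟹ p = 1/4.
Agent 1 indifferent between A and B: q·0 + (1−q)·9 = q·5 + (1−q)·(-9) ⟹ 9 + (-9)q = (-9) + 14q ⟹ q = 18/23.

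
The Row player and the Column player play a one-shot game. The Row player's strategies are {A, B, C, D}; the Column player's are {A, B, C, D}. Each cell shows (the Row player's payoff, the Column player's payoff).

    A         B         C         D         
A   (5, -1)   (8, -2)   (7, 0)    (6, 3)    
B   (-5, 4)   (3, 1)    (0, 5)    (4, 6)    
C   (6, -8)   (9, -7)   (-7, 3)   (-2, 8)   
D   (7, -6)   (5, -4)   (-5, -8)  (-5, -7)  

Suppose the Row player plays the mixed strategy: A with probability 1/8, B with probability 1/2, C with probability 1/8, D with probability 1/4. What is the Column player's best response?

D

The Column player's best reply maximizes expected payoff against the mix.
A: (1/8)·(-1) + (1/2)·4 + (1/8)·(-8) + (1/4)·(-6) = -5/8
B: (1/8)·(-2) + (1/2)·1 + (1/8)·(-7) + (1/4)·(-4) = -13/8
C: (1/8)·0 + (1/2)·5 + (1/8)·3 + (1/4)·(-8) = 7/8
D: (1/8)·3 + (1/2)·6 + (1/8)·8 + (1/4)·(-7) = 21/8
Highest expected payoff is 21/8, from D.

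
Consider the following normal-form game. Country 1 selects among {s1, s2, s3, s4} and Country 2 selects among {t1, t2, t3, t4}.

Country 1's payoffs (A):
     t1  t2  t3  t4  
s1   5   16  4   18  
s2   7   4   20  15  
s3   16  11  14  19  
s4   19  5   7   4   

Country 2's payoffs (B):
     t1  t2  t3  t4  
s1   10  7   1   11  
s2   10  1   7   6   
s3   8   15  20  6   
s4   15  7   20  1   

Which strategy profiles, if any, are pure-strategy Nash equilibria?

No pure-strategy Nash equilibrium

A profile is a Nash equilibrium when each player is best-responding to the other.
Country 1's best responses — vs t1: s4 (payoff 19); vs t2: s1 (payoff 16); vs t3: s2 (payoff 20); vs t4: s3 (payoff 19).
Country 2's best responses — vs s1: t4 (payoff 11); vs s2: t1 (payoff 10); vs s3: t3 (payoff 20); vs s4: t3 (payoff 20).
No cell has both players best-responding. For instance, Country 1's best reply to t2 is s1, but against s1 Country 2 prefers t4 over t2.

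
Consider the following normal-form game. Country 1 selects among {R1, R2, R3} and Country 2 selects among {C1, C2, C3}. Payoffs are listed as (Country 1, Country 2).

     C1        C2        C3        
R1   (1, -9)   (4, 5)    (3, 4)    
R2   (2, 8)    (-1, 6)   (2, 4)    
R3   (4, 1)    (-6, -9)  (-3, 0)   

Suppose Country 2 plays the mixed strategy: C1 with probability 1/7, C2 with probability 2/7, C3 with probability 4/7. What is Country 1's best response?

Compute Country 1's expected payoff from each pure strategy against the given mix.
R1: (1/7)·1 + (2/7)·4 + (4/7)·3 = 3
R2: (1/7)·2 + (2/7)·(-1) + (4/7)·2 = 8/7
R3: (1/7)·4 + (2/7)·(-6) + (4/7)·(-3) = -20/7
Highest expected payoff is 3, from R1.

R1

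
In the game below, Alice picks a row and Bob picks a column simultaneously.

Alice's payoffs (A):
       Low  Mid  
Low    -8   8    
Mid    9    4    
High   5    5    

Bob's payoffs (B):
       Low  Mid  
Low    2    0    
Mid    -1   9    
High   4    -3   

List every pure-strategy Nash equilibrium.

No pure-strategy Nash equilibrium

Find each player's best response to every opponent strategy; NE are the intersections.
Alice's best responses — vs Low: Mid (payoff 9); vs Mid: Low (payoff 8).
Bob's best responses — vs Low: Low (payoff 2); vs Mid: Mid (payoff 9); vs High: Low (payoff 4).
No cell has both players best-responding. For instance, Alice's best reply to Low is Mid, but against Mid Bob prefers Mid over Low.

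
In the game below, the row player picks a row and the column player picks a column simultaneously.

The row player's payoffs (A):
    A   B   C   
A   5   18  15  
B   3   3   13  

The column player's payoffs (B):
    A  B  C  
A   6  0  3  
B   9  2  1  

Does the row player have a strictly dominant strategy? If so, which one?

A

A strategy is strictly dominant if it gives the row player a strictly higher payoff than every other strategy, against every choice by the opponent.
A strictly dominates: vs A: 5 > 3; vs B: 18 > 3; vs C: 15 > 13.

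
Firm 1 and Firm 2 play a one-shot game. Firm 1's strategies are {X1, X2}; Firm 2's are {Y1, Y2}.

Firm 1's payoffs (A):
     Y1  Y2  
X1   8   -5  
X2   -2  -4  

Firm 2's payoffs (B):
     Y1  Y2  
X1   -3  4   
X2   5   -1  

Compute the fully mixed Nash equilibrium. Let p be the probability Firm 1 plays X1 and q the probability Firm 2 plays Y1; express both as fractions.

p = 6/13, q = 1/11

In a mixed NE each player is indifferent between their pure strategies, so the opponent's mix sets the indifference.
Firm 2 indifferent between Y1 and Y2: p·(-3) + (1−p)·5 = p·4 + (1−p)·(-1) ⟹ 5 + (-8)p = (-1) + 5p ⟹ p = 6/13.
Firm 1 indifferent between X1 and X2: q·8 + (1−q)·(-5) = q·(-2) + (1−q)·(-4) ⟹ (-5) + 13q = (-4) + 2q ⟹ q = 1/11.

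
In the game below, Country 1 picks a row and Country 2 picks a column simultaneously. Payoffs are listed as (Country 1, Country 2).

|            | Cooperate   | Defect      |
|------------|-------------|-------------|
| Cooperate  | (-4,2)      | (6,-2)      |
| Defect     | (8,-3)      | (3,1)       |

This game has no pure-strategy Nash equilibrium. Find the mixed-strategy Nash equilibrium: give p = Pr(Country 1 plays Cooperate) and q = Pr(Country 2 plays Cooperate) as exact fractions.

p = 1/2, q = 1/5

Each player's mixing probability is pinned down by making the *other* player indifferent.
Country 2 indifferent between Cooperate and Defect: p·2 + (1−p)·(-3) = p·(-2) + (1−p)·1 ⟹ (-3) + 5p = 1 + (-3)p ⟹ p = 1/2.
Country 1 indifferent between Cooperate and Defect: q·(-4) + (1−q)·6 = q·8 + (1−q)·3 ⟹ 6 + (-10)q = 3 + 5q ⟹ q = 1/5.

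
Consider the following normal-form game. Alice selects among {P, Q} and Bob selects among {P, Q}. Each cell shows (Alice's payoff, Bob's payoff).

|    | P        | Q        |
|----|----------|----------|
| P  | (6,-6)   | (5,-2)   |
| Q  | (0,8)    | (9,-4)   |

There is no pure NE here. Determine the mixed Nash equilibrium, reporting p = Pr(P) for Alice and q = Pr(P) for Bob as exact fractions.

Each player's mixing probability is pinned down by making the *other* player indifferent.
Bob indifferent between P and Q: p·(-6) + (1−p)·8 = p·(-2) + (1−p)·(-4) ⟹ 8 + (-14)p = (-4) + 2p ⟹ p = 3/4.
Alice indifferent between P and Q: q·6 + (1−q)·5 = q·0 + (1−q)·9 ⟹ 5 + 1q = 9 + (-9)q ⟹ q = 2/5.

p = 3/4, q = 2/5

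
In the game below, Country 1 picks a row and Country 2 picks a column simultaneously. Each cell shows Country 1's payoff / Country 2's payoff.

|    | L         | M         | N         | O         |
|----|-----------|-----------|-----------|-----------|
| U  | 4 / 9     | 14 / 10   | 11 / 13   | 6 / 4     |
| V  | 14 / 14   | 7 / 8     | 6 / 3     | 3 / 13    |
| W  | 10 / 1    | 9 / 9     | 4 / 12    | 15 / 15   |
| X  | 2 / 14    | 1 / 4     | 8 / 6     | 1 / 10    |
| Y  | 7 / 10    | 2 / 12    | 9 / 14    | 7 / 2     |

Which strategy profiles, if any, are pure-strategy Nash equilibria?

A profile is a Nash equilibrium when each player is best-responding to the other.
Country 1's best responses — vs L: V (payoff 14); vs M: U (payoff 14); vs N: U (payoff 11); vs O: W (payoff 15).
Country 2's best responses — vs U: N (payoff 13); vs V: L (payoff 14); vs W: O (payoff 15); vs X: L (payoff 14); vs Y: N (payoff 14).
Mutual best responses occur at (U, N), (V, L), and (W, O); at each, neither player gains by switching.

(U, N), (V, L), and (W, O)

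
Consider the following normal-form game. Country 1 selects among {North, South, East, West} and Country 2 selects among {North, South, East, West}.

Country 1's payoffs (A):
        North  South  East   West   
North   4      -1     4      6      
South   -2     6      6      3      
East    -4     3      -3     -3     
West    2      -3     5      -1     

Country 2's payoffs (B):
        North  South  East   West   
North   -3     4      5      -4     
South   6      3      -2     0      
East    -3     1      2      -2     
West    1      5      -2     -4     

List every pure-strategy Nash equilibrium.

None

A profile is a Nash equilibrium when each player is best-responding to the other.
Country 1's best responses — vs North: North (payoff 4); vs South: South (payoff 6); vs East: South (payoff 6); vs West: North (payoff 6).
Country 2's best responses — vs North: East (payoff 5); vs South: North (payoff 6); vs East: East (payoff 2); vs West: South (payoff 5).
No cell has both players best-responding. For instance, Country 1's best reply to South is South, but against South Country 2 prefers North over South.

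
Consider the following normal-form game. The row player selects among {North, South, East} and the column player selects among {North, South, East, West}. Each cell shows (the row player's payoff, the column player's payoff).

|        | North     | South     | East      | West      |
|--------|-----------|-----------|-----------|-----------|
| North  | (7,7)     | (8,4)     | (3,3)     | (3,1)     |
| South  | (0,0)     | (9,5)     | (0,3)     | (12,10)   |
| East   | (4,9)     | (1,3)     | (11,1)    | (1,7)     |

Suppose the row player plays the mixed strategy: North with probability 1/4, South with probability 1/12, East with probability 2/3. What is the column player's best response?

North

The column player's best reply maximizes expected payoff against the mix.
North: (1/4)·7 + (1/12)·0 + (2/3)·9 = 31/4
South: (1/4)·4 + (1/12)·5 + (2/3)·3 = 41/12
East: (1/4)·3 + (1/12)·3 + (2/3)·1 = 5/3
West: (1/4)·1 + (1/12)·10 + (2/3)·7 = 23/4
Highest expected payoff is 31/4, from North.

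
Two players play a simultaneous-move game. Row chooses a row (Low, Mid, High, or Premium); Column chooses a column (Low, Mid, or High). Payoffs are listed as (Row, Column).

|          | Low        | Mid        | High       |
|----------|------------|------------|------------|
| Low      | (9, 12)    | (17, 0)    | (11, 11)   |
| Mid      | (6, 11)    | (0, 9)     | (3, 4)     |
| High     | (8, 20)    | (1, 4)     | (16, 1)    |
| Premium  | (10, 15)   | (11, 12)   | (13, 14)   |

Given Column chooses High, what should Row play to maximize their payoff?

With Column fixed at High, Row's payoffs are: Low → 11, Mid → 3, High → 16, Premium → 13.
The maximum is 16, achieved by High.

High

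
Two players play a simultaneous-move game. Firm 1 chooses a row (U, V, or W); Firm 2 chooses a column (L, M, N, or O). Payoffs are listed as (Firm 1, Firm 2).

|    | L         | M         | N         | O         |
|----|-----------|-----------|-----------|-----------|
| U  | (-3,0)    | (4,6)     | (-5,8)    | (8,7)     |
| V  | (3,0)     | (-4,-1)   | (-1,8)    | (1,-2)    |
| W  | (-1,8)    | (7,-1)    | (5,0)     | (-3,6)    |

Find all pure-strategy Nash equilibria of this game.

A profile is a Nash equilibrium when each player is best-responding to the other.
Firm 1's best responses — vs L: V (payoff 3); vs M: W (payoff 7); vs N: W (payoff 5); vs O: U (payoff 8).
Firm 2's best responses — vs U: N (payoff 8); vs V: N (payoff 8); vs W: L (payoff 8).
No cell has both players best-responding. For instance, Firm 1's best reply to N is W, but against W Firm 2 prefers L over N.

None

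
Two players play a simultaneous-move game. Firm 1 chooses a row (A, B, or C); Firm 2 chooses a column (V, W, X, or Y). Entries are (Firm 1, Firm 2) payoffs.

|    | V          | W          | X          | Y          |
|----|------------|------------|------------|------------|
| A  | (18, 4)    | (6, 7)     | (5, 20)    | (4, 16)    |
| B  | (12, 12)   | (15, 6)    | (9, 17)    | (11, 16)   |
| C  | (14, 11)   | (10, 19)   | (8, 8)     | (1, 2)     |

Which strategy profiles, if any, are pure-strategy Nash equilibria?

A profile is a Nash equilibrium when each player is best-responding to the other.
Firm 1's best responses — vs V: A (payoff 18); vs W: B (payoff 15); vs X: B (payoff 9); vs Y: B (payoff 11).
Firm 2's best responses — vs A: X (payoff 20); vs B: X (payoff 17); vs C: W (payoff 19).
The only mutual best response is (B, X); neither player gains by switching there.

(B, X)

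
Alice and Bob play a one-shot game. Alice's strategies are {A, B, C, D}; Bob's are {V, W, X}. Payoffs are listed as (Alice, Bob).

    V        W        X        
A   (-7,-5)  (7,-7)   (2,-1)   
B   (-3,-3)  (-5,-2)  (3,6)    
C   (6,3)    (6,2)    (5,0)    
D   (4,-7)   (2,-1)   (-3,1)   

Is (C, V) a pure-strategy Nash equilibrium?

Yes

Holding Bob at V: Alice gets 6 from C, versus -7 from A, -3 from B, 4 from D. No profitable deviation for Alice.
Holding Alice at C: Bob gets 3 from V, versus 2 from W, 0 from X. No profitable deviation for Bob either.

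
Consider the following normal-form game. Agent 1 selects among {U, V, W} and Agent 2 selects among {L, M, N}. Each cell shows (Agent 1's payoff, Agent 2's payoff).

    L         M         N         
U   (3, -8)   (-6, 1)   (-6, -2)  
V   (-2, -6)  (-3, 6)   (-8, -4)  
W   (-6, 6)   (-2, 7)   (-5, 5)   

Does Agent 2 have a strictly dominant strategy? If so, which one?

A strategy is strictly dominant if it gives Agent 2 a strictly higher payoff than every other strategy, against every choice by the opponent.
M strictly dominates: vs U: 1 > each of {-8, -2}; vs V: 6 > each of {-6, -4}; vs W: 7 > each of {6, 5}.

M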